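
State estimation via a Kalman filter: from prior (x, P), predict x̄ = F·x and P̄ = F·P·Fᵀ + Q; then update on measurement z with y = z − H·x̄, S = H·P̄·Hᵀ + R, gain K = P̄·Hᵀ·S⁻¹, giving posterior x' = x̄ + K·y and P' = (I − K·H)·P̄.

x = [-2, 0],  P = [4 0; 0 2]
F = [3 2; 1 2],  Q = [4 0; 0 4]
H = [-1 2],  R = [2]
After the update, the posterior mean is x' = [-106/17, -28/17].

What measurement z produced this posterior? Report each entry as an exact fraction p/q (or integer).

z = [3]

x̄ = F·x = [-6, -2]
P̄ = F·P·Fᵀ + Q = [48 20; 20 16]
S = H·P̄·Hᵀ + R = [34]
K = P̄·Hᵀ·S⁻¹ = [-4/17; 6/17]
x' − x̄ = [-4/17, 6/17] = K·y
y = (KᵀK)⁻¹·Kᵀ·(x' − x̄) = [1]
z = y + H·x̄ = [1] + [2] = [3]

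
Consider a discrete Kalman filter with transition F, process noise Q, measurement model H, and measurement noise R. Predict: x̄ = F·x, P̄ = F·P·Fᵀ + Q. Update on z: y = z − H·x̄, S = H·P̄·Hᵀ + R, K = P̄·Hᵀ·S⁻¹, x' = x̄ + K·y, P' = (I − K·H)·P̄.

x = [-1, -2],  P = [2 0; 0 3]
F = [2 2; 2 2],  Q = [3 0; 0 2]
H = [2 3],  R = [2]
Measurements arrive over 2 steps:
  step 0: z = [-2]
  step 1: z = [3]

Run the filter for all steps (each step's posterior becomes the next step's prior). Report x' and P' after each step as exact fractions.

step 0: x̄ = F·x = [-6, -6]
step 0: P̄ = F·P·Fᵀ + Q = [23 20; 20 22]
step 0: y = z − H·x̄ = [28]
step 0: S = H·P̄·Hᵀ + R = [532]
step 0: K = P̄·Hᵀ·S⁻¹ = [53/266; 53/266]
step 0: x' = x̄ + K·y = [-8/19, -8/19]
step 0: P' = (I − K·H)·P̄ = [250/133 -149/133; -149/133 117/133]
step 1: x̄ = F·x = [-32/19, -32/19]
step 1: P̄ = F·P·Fᵀ + Q = [675/133 276/133; 276/133 542/133]
step 1: y = z − H·x̄ = [217/19]
step 1: S = H·P̄·Hᵀ + R = [11156/133]
step 1: K = P̄·Hᵀ·S⁻¹ = [1089/5578; 1089/5578]
step 1: x' = x̄ + K·y = [3043/5578, 3043/5578]
step 1: P' = (I − K·H)·P̄ = [5238/2789 -3129/2789; -3129/2789 2449/2789]

step 0: x' = [-8/19, -8/19], P' = [250/133 -149/133; -149/133 117/133]
step 1: x' = [3043/5578, 3043/5578], P' = [5238/2789 -3129/2789; -3129/2789 2449/2789]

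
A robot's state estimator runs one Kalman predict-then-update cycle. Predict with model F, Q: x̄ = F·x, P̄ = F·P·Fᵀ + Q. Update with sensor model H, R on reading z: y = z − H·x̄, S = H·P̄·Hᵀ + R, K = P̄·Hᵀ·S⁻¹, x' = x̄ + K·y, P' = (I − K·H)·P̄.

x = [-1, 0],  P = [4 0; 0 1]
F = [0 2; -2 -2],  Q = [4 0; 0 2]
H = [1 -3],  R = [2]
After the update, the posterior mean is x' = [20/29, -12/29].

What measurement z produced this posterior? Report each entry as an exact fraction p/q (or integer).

z = [2]

x̄ = F·x = [0, 2]
P̄ = F·P·Fᵀ + Q = [8 -4; -4 22]
S = H·P̄·Hᵀ + R = [232]
K = P̄·Hᵀ·S⁻¹ = [5/58; -35/116]
x' − x̄ = [20/29, -70/29] = K·y
y = (KᵀK)⁻¹·Kᵀ·(x' − x̄) = [8]
z = y + H·x̄ = [8] + [-6] = [2]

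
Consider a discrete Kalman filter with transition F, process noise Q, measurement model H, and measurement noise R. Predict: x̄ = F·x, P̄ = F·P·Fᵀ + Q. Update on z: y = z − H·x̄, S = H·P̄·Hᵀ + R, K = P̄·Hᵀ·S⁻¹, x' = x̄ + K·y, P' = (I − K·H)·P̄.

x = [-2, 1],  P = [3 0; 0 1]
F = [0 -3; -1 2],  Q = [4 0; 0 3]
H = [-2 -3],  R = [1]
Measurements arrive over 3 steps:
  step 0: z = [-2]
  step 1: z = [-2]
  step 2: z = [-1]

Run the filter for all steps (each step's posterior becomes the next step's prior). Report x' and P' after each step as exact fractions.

step 0: x̄ = F·x = [-3, 4]
step 0: P̄ = F·P·Fᵀ + Q = [13 -6; -6 10]
step 0: y = z − H·x̄ = [4]
step 0: S = H·P̄·Hᵀ + R = [71]
step 0: K = P̄·Hᵀ·S⁻¹ = [-8/71; -18/71]
step 0: x' = x̄ + K·y = [-245/71, 212/71]
step 0: P' = (I − K·H)·P̄ = [859/71 -570/71; -570/71 386/71]
step 1: x̄ = F·x = [-636/71, 669/71]
step 1: P̄ = F·P·Fᵀ + Q = [3758/71 -4026/71; -4026/71 4896/71]
step 1: y = z − H·x̄ = [593/71]
step 1: S = H·P̄·Hᵀ + R = [10855/71]
step 1: K = P̄·Hᵀ·S⁻¹ = [4562/10855; -6636/10855]
step 1: x' = x̄ + K·y = [-59134/10855, 46857/10855]
step 1: P' = (I − K·H)·P̄ = [281426/10855 -189138/10855; -189138/10855 128304/10855]
step 2: x̄ = F·x = [-140571/10855, 152848/10855]
step 2: P̄ = F·P·Fᵀ + Q = [1198156/10855 -1337238/10855; -1337238/10855 1583759/10855]
step 2: y = z − H·x̄ = [166547/10855]
step 2: S = H·P̄·Hᵀ + R = [3010454/10855]
step 2: K = P̄·Hᵀ·S⁻¹ = [807701/1505227; -2076801/3010454]
step 2: x' = x̄ + K·y = [-7100054/1505227, 10525739/3010454]
step 2: P' = (I − K·H)·P̄ = [45945182/1505227 -30899355/1505227; -30899355/1505227 41891407/3010454]

step 0: x' = [-245/71, 212/71], P' = [859/71 -570/71; -570/71 386/71]
step 1: x' = [-59134/10855, 46857/10855], P' = [281426/10855 -189138/10855; -189138/10855 128304/10855]
step 2: x' = [-7100054/1505227, 10525739/3010454], P' = [45945182/1505227 -30899355/1505227; -30899355/1505227 41891407/3010454]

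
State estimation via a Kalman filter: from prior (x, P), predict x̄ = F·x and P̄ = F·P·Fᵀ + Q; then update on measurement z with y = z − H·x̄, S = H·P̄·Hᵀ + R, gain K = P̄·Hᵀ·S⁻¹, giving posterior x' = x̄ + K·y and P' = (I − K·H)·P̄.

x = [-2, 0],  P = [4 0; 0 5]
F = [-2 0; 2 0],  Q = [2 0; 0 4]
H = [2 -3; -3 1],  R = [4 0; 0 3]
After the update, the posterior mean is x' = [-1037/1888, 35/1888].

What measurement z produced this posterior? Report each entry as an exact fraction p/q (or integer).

z = [-1, 2]

x̄ = F·x = [4, -4]
P̄ = F·P·Fᵀ + Q = [18 -16; -16 20]
S = H·P̄·Hᵀ + R = [448 -344; -344 281]
K = P̄·Hᵀ·S⁻¹ = [-119/1888 -77/236; -615/1888 -37/236]
x' − x̄ = [-8589/1888, 7587/1888] = K·y
y = (KᵀK)⁻¹·Kᵀ·(x' − x̄) = [-21, 18]
z = y + H·x̄ = [-21, 18] + [20, -16] = [-1, 2]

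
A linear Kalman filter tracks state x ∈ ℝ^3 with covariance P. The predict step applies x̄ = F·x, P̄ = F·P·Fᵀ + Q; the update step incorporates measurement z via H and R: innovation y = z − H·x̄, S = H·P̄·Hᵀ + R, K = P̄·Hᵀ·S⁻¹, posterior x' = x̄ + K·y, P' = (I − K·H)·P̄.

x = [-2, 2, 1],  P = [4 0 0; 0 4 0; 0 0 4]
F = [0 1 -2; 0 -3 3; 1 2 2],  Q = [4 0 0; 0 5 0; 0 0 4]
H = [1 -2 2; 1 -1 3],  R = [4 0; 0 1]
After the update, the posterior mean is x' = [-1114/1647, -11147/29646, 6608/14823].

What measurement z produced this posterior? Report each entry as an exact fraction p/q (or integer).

x̄ = F·x = [0, -3, 4]
P̄ = F·P·Fᵀ + Q = [24 -36 -8; -36 77 0; -8 0 40]
S = H·P̄·Hᵀ + R = [608 486; 486 486]
K = P̄·Hᵀ·S⁻¹ = [22/61 -472/1647; -77/122 5909/14823; -20/61 8276/14823]
x' − x̄ = [-1114/1647, 77791/29646, -52684/14823] = K·y
y = (KᵀK)⁻¹·Kᵀ·(x' − x̄) = [-13, -14]
z = y + H·x̄ = [-13, -14] + [14, 15] = [1, 1]

z = [1, 1]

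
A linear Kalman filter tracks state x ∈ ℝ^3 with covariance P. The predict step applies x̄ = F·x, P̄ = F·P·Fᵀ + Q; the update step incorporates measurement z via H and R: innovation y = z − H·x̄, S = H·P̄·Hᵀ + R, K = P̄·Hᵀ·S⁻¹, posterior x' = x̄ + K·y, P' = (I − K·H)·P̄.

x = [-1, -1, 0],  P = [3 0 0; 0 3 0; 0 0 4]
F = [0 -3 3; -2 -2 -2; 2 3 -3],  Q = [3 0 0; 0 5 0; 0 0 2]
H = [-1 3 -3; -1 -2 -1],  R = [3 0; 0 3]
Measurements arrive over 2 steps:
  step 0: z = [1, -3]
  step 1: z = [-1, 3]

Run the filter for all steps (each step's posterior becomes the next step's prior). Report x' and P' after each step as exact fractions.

step 0: x' = [-19784/28549, 35543/28549, 31693/28549], P' = [1151133/28549 -264891/28549 -654633/28549; -264891/28549 71193/28549 157596/28549; -654633/28549 157596/28549 385389/28549]
step 1: x' = [-553612403/2122365377, -2435190949/2122365377, -1518560000/2122365377], P' = [14294362080/2122365377 -3278297901/2122365377 -8250241128/2122365377; -3278297901/2122365377 1500668801/2122365377 2407750778/2122365377; -8250241128/2122365377 2407750778/2122365377 5747640944/2122365377]

step 0: x̄ = F·x = [3, 4, -5]
step 0: P̄ = F·P·Fᵀ + Q = [66 -6 -63; -6 45 -6; -63 -6 77]
step 0: y = z − H·x̄ = [-23, 3]
step 0: S = H·P̄·Hᵀ + R = [933 -237; -237 152]
step 0: K = P̄·Hᵀ·S⁻¹ = [6031/28549 11094/28549; 1894/28549 -11697/28549; -9582/28549 -15316/28549]
step 0: x' = x̄ + K·y = [-19784/28549, 35543/28549, 31693/28549]
step 0: P' = (I − K·H)·P̄ = [1151133/28549 -264891/28549 -654633/28549; -264891/28549 71193/28549 157596/28549; -654633/28549 157596/28549 385389/28549]
step 1: x̄ = F·x = [-11550/28549, -94904/28549, -28018/28549]
step 1: P̄ = F·P·Fᵀ + Q = [1358157/28549 453276/28549 -3610962/28549; 453276/28549 478181/28549 -1379712/28549; -3610962/28549 -1379712/28549 10611044/28549]
step 1: y = z − H·x̄ = [160559/28549, -143729/28549]
step 1: S = H·P̄·Hᵀ + R = [101696217/28549 11285943/28549; 11285943/28549 3039904/28549]
step 1: K = P̄·Hᵀ·S⁻¹ = [207155867/2122365377 170824950/2122365377; 185683990/2122365377 -710263493/2122365377; -589809790/2122365377 -770967124/2122365377]
step 1: x' = x̄ + K·y = [-553612403/2122365377, -2435190949/2122365377, -1518560000/2122365377]
step 1: P' = (I − K·H)·P̄ = [14294362080/2122365377 -3278297901/2122365377 -8250241128/2122365377; -3278297901/2122365377 1500668801/2122365377 2407750778/2122365377; -8250241128/2122365377 2407750778/2122365377 5747640944/2122365377]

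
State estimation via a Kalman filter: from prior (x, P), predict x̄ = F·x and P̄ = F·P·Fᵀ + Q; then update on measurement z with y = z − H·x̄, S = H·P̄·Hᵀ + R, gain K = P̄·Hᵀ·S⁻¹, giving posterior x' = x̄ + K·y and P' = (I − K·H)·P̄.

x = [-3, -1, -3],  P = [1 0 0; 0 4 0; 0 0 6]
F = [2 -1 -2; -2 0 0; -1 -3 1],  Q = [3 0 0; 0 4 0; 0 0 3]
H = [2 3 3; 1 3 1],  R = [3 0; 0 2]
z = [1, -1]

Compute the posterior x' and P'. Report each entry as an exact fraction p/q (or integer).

x' = [-12668/15863, -1028/15863, 12719/15863]
P' = [481308/15863 -82086/15863 -236976/15863; -82086/15863 22360/15863 29746/15863; -236976/15863 29746/15863 134798/15863]

x̄ = F·x = [1, 6, 3]
P̄ = F·P·Fᵀ + Q = [35 -4 -2; -4 8 2; -2 2 46]
y = z − H·x̄ = [-28, -23]
S = H·P̄·Hᵀ + R = [593 258; 258 139]
K = P̄·Hᵀ·S⁻¹ = [1810/15863 -963/15863; -2618/15863 7370/15863; 6560/15863 -6470/15863]
x' = x̄ + K·y = [-12668/15863, -1028/15863, 12719/15863]
P' = (I − K·H)·P̄ = [481308/15863 -82086/15863 -236976/15863; -82086/15863 22360/15863 29746/15863; -236976/15863 29746/15863 134798/15863]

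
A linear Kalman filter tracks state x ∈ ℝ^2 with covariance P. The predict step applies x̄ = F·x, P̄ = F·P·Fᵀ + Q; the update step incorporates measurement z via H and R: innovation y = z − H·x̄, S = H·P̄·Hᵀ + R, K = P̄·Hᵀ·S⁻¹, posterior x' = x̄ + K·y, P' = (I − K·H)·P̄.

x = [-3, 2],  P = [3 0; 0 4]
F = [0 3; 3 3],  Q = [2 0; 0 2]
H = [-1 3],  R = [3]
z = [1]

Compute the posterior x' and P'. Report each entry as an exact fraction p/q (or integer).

x' = [358/41, 657/205]
P' = [1068/41 363/41; 363/41 1369/410]

x̄ = F·x = [6, -3]
P̄ = F·P·Fᵀ + Q = [38 36; 36 65]
y = z − H·x̄ = [16]
S = H·P̄·Hᵀ + R = [410]
K = P̄·Hᵀ·S⁻¹ = [7/41; 159/410]
x' = x̄ + K·y = [358/41, 657/205]
P' = (I − K·H)·P̄ = [1068/41 363/41; 363/41 1369/410]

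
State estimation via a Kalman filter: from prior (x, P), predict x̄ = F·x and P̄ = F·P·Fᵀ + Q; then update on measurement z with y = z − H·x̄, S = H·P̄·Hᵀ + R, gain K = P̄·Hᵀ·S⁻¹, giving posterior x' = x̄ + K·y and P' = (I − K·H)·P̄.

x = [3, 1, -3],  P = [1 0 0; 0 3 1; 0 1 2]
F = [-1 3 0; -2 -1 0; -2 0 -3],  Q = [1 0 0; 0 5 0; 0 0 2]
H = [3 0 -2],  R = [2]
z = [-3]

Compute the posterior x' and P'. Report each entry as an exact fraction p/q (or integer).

x̄ = F·x = [0, -7, 3]
P̄ = F·P·Fᵀ + Q = [29 -7 -7; -7 12 7; -7 7 24]
y = z − H·x̄ = [3]
S = H·P̄·Hᵀ + R = [443]
K = P̄·Hᵀ·S⁻¹ = [101/443; -35/443; -69/443]
x' = x̄ + K·y = [303/443, -3206/443, 1122/443]
P' = (I − K·H)·P̄ = [2646/443 434/443 3868/443; 434/443 4091/443 686/443; 3868/443 686/443 5871/443]

x' = [303/443, -3206/443, 1122/443]
P' = [2646/443 434/443 3868/443; 434/443 4091/443 686/443; 3868/443 686/443 5871/443]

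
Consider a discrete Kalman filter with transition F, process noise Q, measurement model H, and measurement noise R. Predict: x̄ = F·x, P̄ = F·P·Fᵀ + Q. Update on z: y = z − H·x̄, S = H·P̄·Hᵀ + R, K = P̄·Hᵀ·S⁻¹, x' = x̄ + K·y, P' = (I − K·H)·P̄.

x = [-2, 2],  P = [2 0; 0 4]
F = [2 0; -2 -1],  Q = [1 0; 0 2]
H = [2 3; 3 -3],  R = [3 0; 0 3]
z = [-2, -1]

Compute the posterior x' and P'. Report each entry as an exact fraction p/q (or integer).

x̄ = F·x = [-4, 2]
P̄ = F·P·Fᵀ + Q = [9 -8; -8 14]
y = z − H·x̄ = [0, 17]
S = H·P̄·Hᵀ + R = [69 -96; -96 354]
K = P̄·Hᵀ·S⁻¹ = [154/845 327/1690; 478/2535 -343/2535]
x' = x̄ + K·y = [-1201/1690, -761/2535]
P' = (I − K·H)·P̄ = [381/1690 27/845; 27/845 424/2535]

x' = [-1201/1690, -761/2535]
P' = [381/1690 27/845; 27/845 424/2535]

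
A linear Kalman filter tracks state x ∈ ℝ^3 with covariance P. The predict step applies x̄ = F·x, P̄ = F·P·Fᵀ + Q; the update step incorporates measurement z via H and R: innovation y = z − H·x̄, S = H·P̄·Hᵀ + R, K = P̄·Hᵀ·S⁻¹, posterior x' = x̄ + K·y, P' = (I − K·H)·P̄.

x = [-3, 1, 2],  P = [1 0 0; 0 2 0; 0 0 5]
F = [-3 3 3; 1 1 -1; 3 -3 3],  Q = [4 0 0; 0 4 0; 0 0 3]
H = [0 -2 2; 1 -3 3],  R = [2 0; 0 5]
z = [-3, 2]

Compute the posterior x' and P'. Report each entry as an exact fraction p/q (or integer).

x̄ = F·x = [18, -4, -6]
P̄ = F·P·Fᵀ + Q = [76 -12 18; -12 12 -18; 18 -18 75]
y = z − H·x̄ = [1, -10]
S = H·P̄·Hᵀ + R = [494 798; 798 1368]
K = P̄·Hᵀ·S⁻¹ = [-221/171 449/513; -1/57 -11/171; 17/38 -5/114]
x' = x̄ + K·y = [4081/513, -577/171, -583/114]
P' = (I − K·H)·P̄ = [4234/513 -46/171 -89/57; -46/171 250/57 83/19; -89/57 83/19 183/38]

x' = [4081/513, -577/171, -583/114]
P' = [4234/513 -46/171 -89/57; -46/171 250/57 83/19; -89/57 83/19 183/38]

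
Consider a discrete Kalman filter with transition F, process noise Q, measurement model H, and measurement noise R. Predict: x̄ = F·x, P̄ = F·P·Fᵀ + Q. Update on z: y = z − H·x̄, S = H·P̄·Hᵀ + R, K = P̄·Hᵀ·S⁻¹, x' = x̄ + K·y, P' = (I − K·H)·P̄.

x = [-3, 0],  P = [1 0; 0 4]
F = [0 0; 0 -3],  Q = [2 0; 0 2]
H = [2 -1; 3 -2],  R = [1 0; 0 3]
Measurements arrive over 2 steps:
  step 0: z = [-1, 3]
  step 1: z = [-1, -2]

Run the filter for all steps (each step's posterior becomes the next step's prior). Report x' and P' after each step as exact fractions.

step 0: x̄ = F·x = [0, 0]
step 0: P̄ = F·P·Fᵀ + Q = [2 0; 0 38]
step 0: y = z − H·x̄ = [-1, 3]
step 0: S = H·P̄·Hᵀ + R = [47 88; 88 173]
step 0: K = P̄·Hᵀ·S⁻¹ = [164/387 -70/387; 38/129 -76/129]
step 0: x' = x̄ + K·y = [-374/387, -266/129]
step 0: P' = (I − K·H)·P̄ = [538/387 304/129; 304/129 190/43]
step 1: x̄ = F·x = [0, 266/43]
step 1: P̄ = F·P·Fᵀ + Q = [2 0; 0 1796/43]
step 1: y = z − H·x̄ = [223/43, 446/43]
step 1: S = H·P̄·Hᵀ + R = [2183/43 4108/43; 4108/43 8087/43]
step 1: K = P̄·Hᵀ·S⁻¹ = [7700/18099 -3334/18099; 1796/6033 -3592/6033]
step 1: x' = x̄ + K·y = [1784/6033, 3126/2011]
step 1: P' = (I − K·H)·P̄ = [25402/18099 14368/6033; 14368/6033 8980/2011]

step 0: x' = [-374/387, -266/129], P' = [538/387 304/129; 304/129 190/43]
step 1: x' = [1784/6033, 3126/2011], P' = [25402/18099 14368/6033; 14368/6033 8980/2011]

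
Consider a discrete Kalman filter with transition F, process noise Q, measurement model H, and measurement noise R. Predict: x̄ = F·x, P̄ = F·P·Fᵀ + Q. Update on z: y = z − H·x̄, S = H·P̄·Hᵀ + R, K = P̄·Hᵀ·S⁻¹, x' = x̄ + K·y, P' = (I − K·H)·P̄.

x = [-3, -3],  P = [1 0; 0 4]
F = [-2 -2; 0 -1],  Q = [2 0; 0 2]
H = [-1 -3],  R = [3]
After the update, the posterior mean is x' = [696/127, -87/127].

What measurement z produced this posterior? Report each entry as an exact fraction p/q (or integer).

z = [-3]

x̄ = F·x = [12, 3]
P̄ = F·P·Fᵀ + Q = [22 8; 8 6]
S = H·P̄·Hᵀ + R = [127]
K = P̄·Hᵀ·S⁻¹ = [-46/127; -26/127]
x' − x̄ = [-828/127, -468/127] = K·y
y = (KᵀK)⁻¹·Kᵀ·(x' − x̄) = [18]
z = y + H·x̄ = [18] + [-21] = [-3]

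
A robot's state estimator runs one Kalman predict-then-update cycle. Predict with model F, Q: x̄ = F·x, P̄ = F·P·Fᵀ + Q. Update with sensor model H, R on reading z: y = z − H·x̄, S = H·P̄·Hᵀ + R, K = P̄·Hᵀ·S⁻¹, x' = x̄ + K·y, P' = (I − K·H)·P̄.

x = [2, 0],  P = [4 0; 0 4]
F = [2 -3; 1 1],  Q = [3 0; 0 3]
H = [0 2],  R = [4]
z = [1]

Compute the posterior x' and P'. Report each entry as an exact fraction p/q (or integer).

x̄ = F·x = [4, 2]
P̄ = F·P·Fᵀ + Q = [55 -4; -4 11]
y = z − H·x̄ = [-3]
S = H·P̄·Hᵀ + R = [48]
K = P̄·Hᵀ·S⁻¹ = [-1/6; 11/24]
x' = x̄ + K·y = [9/2, 5/8]
P' = (I − K·H)·P̄ = [161/3 -1/3; -1/3 11/12]

x' = [9/2, 5/8]
P' = [161/3 -1/3; -1/3 11/12]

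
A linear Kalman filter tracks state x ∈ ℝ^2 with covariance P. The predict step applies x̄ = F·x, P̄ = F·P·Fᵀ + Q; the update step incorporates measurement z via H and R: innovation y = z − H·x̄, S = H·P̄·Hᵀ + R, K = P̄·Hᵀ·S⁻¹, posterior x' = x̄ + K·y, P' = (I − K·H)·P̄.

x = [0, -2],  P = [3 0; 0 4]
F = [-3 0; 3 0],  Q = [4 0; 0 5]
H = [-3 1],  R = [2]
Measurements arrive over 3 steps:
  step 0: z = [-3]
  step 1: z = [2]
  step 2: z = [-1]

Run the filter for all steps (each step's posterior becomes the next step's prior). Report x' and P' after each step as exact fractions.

step 0: x' = [72/95, -339/475], P' = [13/19 147/95; 147/95 2431/475]
step 1: x' = [-1176/2689, 10598/13445], P' = [1819/2689 4065/2689; 4065/2689 13321/2689]
step 2: x' = [80112/377563, -160073/377563], P' = [255373/377563 570615/377563; 570615/377563 1869703/377563]

step 0: x̄ = F·x = [0, 0]
step 0: P̄ = F·P·Fᵀ + Q = [31 -27; -27 32]
step 0: y = z − H·x̄ = [-3]
step 0: S = H·P̄·Hᵀ + R = [475]
step 0: K = P̄·Hᵀ·S⁻¹ = [-24/95; 113/475]
step 0: x' = x̄ + K·y = [72/95, -339/475]
step 0: P' = (I − K·H)·P̄ = [13/19 147/95; 147/95 2431/475]
step 1: x̄ = F·x = [-216/95, 216/95]
step 1: P̄ = F·P·Fᵀ + Q = [193/19 -117/19; -117/19 212/19]
step 1: y = z − H·x̄ = [-674/95]
step 1: S = H·P̄·Hᵀ + R = [2689/19]
step 1: K = P̄·Hᵀ·S⁻¹ = [-696/2689; 563/2689]
step 1: x' = x̄ + K·y = [-1176/2689, 10598/13445]
step 1: P' = (I − K·H)·P̄ = [1819/2689 4065/2689; 4065/2689 13321/2689]
step 2: x̄ = F·x = [3528/2689, -3528/2689]
step 2: P̄ = F·P·Fᵀ + Q = [27127/2689 -16371/2689; -16371/2689 29816/2689]
step 2: y = z − H·x̄ = [11423/2689]
step 2: S = H·P̄·Hᵀ + R = [377563/2689]
step 2: K = P̄·Hᵀ·S⁻¹ = [-97752/377563; 78929/377563]
step 2: x' = x̄ + K·y = [80112/377563, -160073/377563]
step 2: P' = (I − K·H)·P̄ = [255373/377563 570615/377563; 570615/377563 1869703/377563]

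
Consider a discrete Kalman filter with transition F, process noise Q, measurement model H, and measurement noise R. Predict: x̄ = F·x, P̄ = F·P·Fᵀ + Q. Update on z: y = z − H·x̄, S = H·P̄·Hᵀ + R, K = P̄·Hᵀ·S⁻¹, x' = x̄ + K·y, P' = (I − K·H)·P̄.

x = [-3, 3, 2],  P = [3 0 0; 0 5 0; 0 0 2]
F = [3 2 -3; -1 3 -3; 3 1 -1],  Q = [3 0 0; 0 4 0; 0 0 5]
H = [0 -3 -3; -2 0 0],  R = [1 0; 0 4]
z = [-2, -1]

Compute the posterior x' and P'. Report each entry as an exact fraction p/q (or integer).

x̄ = F·x = [-9, 6, -8]
P̄ = F·P·Fᵀ + Q = [68 39 43; 39 70 12; 43 12 39]
y = z − H·x̄ = [-8, -19]
S = H·P̄·Hᵀ + R = [1198 492; 492 276]
K = P̄·Hᵀ·S⁻¹ = [-41/3691 -5237/11073; -1230/3691 2299/7382; 7/7382 -3469/11073]
x' = x̄ + K·y = [830/11073, 20291/7382, -22757/11073]
P' = (I − K·H)·P̄ = [10474/11073 -2299/3691 6938/11073; -2299/3691 45451/3691 -45041/3691; 6938/11073 -45041/3691 270239/22146]

x' = [830/11073, 20291/7382, -22757/11073]
P' = [10474/11073 -2299/3691 6938/11073; -2299/3691 45451/3691 -45041/3691; 6938/11073 -45041/3691 270239/22146]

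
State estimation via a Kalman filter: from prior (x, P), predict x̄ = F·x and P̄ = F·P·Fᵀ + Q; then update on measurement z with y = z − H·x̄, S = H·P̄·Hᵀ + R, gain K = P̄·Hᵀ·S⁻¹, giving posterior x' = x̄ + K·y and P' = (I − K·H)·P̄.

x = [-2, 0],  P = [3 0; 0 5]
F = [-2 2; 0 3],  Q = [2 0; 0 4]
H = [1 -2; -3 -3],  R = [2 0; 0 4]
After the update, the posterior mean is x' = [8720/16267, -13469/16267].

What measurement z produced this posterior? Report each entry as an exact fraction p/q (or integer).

z = [2, 1]

x̄ = F·x = [4, 0]
P̄ = F·P·Fᵀ + Q = [34 30; 30 49]
S = H·P̄·Hᵀ + R = [112 282; 282 1291]
K = P̄·Hᵀ·S⁻¹ = [10289/32534 -3543/16267; -10477/32534 -1842/16267]
x' − x̄ = [-56348/16267, -13469/16267] = K·y
y = (KᵀK)⁻¹·Kᵀ·(x' − x̄) = [-2, 13]
z = y + H·x̄ = [-2, 13] + [4, -12] = [2, 1]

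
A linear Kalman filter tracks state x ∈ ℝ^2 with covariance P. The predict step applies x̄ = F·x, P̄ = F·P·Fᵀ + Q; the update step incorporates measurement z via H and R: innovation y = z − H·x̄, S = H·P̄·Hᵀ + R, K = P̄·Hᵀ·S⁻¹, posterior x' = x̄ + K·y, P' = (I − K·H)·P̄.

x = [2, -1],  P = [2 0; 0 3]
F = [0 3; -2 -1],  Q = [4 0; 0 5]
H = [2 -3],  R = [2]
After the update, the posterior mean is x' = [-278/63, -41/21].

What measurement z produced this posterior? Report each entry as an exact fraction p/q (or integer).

z = [-3]

x̄ = F·x = [-3, -3]
P̄ = F·P·Fᵀ + Q = [31 -9; -9 16]
S = H·P̄·Hᵀ + R = [378]
K = P̄·Hᵀ·S⁻¹ = [89/378; -11/63]
x' − x̄ = [-89/63, 22/21] = K·y
y = (KᵀK)⁻¹·Kᵀ·(x' − x̄) = [-6]
z = y + H·x̄ = [-6] + [3] = [-3]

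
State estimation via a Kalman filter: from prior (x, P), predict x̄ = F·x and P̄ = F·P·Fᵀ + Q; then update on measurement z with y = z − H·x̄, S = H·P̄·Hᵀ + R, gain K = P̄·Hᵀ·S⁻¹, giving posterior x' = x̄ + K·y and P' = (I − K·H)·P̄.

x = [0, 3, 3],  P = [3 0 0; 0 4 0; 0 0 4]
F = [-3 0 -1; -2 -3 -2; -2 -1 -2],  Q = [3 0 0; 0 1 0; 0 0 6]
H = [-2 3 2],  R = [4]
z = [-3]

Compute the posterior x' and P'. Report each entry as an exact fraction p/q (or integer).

x' = [1, -19/31, 9/31]
P' = [794/27 256/27 46/3; 256/27 4676/837 152/93; 46/3 152/93 410/31]

x̄ = F·x = [-3, -15, -9]
P̄ = F·P·Fᵀ + Q = [34 26 26; 26 65 40; 26 40 38]
y = z − H·x̄ = [54]
S = H·P̄·Hᵀ + R = [837]
K = P̄·Hᵀ·S⁻¹ = [2/27; 223/837; 16/93]
x' = x̄ + K·y = [1, -19/31, 9/31]
P' = (I − K·H)·P̄ = [794/27 256/27 46/3; 256/27 4676/837 152/93; 46/3 152/93 410/31]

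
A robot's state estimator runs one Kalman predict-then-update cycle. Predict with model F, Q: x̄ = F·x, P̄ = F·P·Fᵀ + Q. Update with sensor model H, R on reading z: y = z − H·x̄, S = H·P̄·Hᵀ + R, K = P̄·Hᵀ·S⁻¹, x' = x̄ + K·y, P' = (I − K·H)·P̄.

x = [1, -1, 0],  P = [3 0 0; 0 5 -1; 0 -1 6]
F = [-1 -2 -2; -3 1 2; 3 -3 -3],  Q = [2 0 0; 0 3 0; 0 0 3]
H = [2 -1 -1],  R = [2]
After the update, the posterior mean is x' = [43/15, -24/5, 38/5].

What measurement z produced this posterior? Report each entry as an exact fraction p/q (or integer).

z = [3]

x̄ = F·x = [1, -4, 6]
P̄ = F·P·Fᵀ + Q = [41 -19 45; -19 55 -69; 45 -69 111]
S = H·P̄·Hᵀ + R = [90]
K = P̄·Hᵀ·S⁻¹ = [28/45; -4/15; 8/15]
x' − x̄ = [28/15, -4/5, 8/5] = K·y
y = (KᵀK)⁻¹·Kᵀ·(x' − x̄) = [3]
z = y + H·x̄ = [3] + [0] = [3]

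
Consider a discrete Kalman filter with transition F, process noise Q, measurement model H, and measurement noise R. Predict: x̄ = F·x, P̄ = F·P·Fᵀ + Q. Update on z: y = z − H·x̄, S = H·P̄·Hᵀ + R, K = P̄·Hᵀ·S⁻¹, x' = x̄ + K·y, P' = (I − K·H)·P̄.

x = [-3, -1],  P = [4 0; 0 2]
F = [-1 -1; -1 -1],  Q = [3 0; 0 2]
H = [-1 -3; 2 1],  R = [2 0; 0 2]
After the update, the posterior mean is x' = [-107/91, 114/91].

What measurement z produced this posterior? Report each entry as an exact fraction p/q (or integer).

z = [-3, -2]

x̄ = F·x = [4, 4]
P̄ = F·P·Fᵀ + Q = [9 6; 6 8]
S = H·P̄·Hᵀ + R = [119 -84; -84 70]
K = P̄·Hᵀ·S⁻¹ = [9/91 6/13; -30/91 -10/91]
x' − x̄ = [-471/91, -250/91] = K·y
y = (KᵀK)⁻¹·Kᵀ·(x' − x̄) = [13, -14]
z = y + H·x̄ = [13, -14] + [-16, 12] = [-3, -2]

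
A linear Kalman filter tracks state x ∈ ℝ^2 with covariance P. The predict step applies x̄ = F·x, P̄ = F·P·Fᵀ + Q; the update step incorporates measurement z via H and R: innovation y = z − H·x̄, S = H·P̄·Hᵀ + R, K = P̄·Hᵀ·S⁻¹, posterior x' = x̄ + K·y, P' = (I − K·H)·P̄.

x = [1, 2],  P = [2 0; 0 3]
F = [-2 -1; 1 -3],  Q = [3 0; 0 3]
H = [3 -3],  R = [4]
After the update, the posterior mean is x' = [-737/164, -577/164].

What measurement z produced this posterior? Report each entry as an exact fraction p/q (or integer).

z = [-3]

x̄ = F·x = [-4, -5]
P̄ = F·P·Fᵀ + Q = [14 5; 5 32]
S = H·P̄·Hᵀ + R = [328]
K = P̄·Hᵀ·S⁻¹ = [27/328; -81/328]
x' − x̄ = [-81/164, 243/164] = K·y
y = (KᵀK)⁻¹·Kᵀ·(x' − x̄) = [-6]
z = y + H·x̄ = [-6] + [3] = [-3]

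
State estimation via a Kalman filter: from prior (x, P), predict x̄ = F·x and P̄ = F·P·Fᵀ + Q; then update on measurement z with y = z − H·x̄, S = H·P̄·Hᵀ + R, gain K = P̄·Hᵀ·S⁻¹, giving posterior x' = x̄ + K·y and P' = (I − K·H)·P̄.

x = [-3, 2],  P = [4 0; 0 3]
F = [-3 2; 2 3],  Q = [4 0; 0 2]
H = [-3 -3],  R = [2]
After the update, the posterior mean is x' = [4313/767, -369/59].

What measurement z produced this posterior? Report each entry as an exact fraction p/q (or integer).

x̄ = F·x = [13, 0]
P̄ = F·P·Fᵀ + Q = [52 -6; -6 45]
S = H·P̄·Hᵀ + R = [767]
K = P̄·Hᵀ·S⁻¹ = [-138/767; -9/59]
x' − x̄ = [-5658/767, -369/59] = K·y
y = (KᵀK)⁻¹·Kᵀ·(x' − x̄) = [41]
z = y + H·x̄ = [41] + [-39] = [2]

z = [2]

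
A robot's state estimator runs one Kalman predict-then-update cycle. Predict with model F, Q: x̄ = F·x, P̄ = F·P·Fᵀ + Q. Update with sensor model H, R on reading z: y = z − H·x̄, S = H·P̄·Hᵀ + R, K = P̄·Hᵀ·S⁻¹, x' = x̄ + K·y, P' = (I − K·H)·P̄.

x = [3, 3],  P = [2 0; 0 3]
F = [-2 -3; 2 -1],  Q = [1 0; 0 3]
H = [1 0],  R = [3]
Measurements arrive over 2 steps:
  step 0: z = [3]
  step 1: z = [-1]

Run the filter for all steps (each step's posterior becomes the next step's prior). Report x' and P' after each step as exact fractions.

step 0: x' = [21/13, 45/13], P' = [36/13 1/13; 1/13 545/39]
step 1: x' = [-2335/1843, 4583/1843], P' = [5412/1843 1191/1843; 1191/1843 117023/5529]

step 0: x̄ = F·x = [-15, 3]
step 0: P̄ = F·P·Fᵀ + Q = [36 1; 1 14]
step 0: y = z − H·x̄ = [18]
step 0: S = H·P̄·Hᵀ + R = [39]
step 0: K = P̄·Hᵀ·S⁻¹ = [12/13; 1/39]
step 0: x' = x̄ + K·y = [21/13, 45/13]
step 0: P' = (I − K·H)·P̄ = [36/13 1/13; 1/13 545/39]
step 1: x̄ = F·x = [-177/13, -3/13]
step 1: P̄ = F·P·Fᵀ + Q = [1804/13 397/13; 397/13 1082/39]
step 1: y = z − H·x̄ = [164/13]
step 1: S = H·P̄·Hᵀ + R = [1843/13]
step 1: K = P̄·Hᵀ·S⁻¹ = [1804/1843; 397/1843]
step 1: x' = x̄ + K·y = [-2335/1843, 4583/1843]
step 1: P' = (I − K·H)·P̄ = [5412/1843 1191/1843; 1191/1843 117023/5529]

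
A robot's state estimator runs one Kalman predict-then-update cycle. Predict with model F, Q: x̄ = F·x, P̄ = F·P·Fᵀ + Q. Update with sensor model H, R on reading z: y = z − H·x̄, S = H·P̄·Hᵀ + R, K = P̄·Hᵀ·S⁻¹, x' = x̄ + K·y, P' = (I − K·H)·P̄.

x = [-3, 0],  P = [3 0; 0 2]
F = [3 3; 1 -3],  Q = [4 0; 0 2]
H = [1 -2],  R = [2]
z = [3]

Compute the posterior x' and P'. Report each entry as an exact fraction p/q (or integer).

x̄ = F·x = [-9, -3]
P̄ = F·P·Fᵀ + Q = [49 -9; -9 23]
y = z − H·x̄ = [6]
S = H·P̄·Hᵀ + R = [179]
K = P̄·Hᵀ·S⁻¹ = [67/179; -55/179]
x' = x̄ + K·y = [-1209/179, -867/179]
P' = (I − K·H)·P̄ = [4282/179 2074/179; 2074/179 1092/179]

x' = [-1209/179, -867/179]
P' = [4282/179 2074/179; 2074/179 1092/179]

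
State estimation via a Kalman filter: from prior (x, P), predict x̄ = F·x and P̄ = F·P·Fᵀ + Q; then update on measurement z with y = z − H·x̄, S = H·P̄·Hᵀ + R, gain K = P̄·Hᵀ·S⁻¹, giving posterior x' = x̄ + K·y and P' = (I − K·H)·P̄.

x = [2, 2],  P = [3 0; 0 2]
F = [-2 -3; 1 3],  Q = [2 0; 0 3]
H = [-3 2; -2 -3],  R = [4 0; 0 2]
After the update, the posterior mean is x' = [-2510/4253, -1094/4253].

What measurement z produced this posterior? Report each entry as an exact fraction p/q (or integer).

x̄ = F·x = [-10, 8]
P̄ = F·P·Fᵀ + Q = [32 -24; -24 24]
S = H·P̄·Hᵀ + R = [676 -72; -72 58]
K = P̄·Hᵀ·S⁻¹ = [-972/4253 -620/4253; 654/4253 -948/4253]
x' − x̄ = [40020/4253, -35118/4253] = K·y
y = (KᵀK)⁻¹·Kᵀ·(x' − x̄) = [-45, 6]
z = y + H·x̄ = [-45, 6] + [46, -4] = [1, 2]

z = [1, 2]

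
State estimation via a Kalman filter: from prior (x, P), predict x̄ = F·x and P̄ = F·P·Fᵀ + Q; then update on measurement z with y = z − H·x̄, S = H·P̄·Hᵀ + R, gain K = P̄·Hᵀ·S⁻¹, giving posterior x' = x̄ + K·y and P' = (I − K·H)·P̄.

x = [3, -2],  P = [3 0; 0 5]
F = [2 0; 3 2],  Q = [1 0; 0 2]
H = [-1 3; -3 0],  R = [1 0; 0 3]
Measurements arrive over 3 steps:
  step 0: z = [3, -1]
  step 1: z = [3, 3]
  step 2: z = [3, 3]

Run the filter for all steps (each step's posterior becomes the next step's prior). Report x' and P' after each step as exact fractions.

step 0: x' = [4666/8837, 10240/8837], P' = [2830/8837 957/8837; 957/8837 1301/8837]
step 1: x' = [-2278288/2865065, 313634/409295], P' = [807477/2865065 40464/409295; 40464/409295 58536/409295]
step 2: x' = [-885820961/852858877, 536595317/852858877], P' = [239149100/852858877 83662563/852858877; 83662563/852858877 121615019/852858877]

step 0: x̄ = F·x = [6, 5]
step 0: P̄ = F·P·Fᵀ + Q = [13 18; 18 49]
step 0: y = z − H·x̄ = [-6, 17]
step 0: S = H·P̄·Hᵀ + R = [347 -123; -123 120]
step 0: K = P̄·Hᵀ·S⁻¹ = [41/8837 -2830/8837; 2946/8837 -957/8837]
step 0: x' = x̄ + K·y = [4666/8837, 10240/8837]
step 0: P' = (I − K·H)·P̄ = [2830/8837 957/8837; 957/8837 1301/8837]
step 1: x̄ = F·x = [9332/8837, 34478/8837]
step 1: P̄ = F·P·Fᵀ + Q = [20157/8837 20808/8837; 20808/8837 59832/8837]
step 1: y = z − H·x̄ = [-67591/8837, 54507/8837]
step 1: S = H·P̄·Hᵀ + R = [442634/8837 -126801/8837; -126801/8837 207924/8837]
step 1: K = P̄·Hᵀ·S⁻¹ = [42267/2865065 -807477/2865065; 135144/409295 -40464/409295]
step 1: x' = x̄ + K·y = [-2278288/2865065, 313634/409295]
step 1: P' = (I − K·H)·P̄ = [807477/2865065 40464/409295; 40464/409295 58536/409295]
step 2: x̄ = F·x = [-4556576/2865065, -2443988/2865065]
step 2: P̄ = F·P·Fᵀ + Q = [6094973/2865065 5977854/2865065; 5977854/2865065 18035407/2865065]
step 2: y = z − H·x̄ = [1624369/409295, -5074533/2865065]
step 2: S = H·P̄·Hᵀ + R = [19344511/409295 -5073681/409295; -5073681/409295 63449952/2865065]
step 2: K = P̄·Hᵀ·S⁻¹ = [11838589/852858877 -239149100/852858877; 281182494/852858877 -83662563/852858877]
step 2: x' = x̄ + K·y = [-885820961/852858877, 536595317/852858877]
step 2: P' = (I − K·H)·P̄ = [239149100/852858877 83662563/852858877; 83662563/852858877 121615019/852858877]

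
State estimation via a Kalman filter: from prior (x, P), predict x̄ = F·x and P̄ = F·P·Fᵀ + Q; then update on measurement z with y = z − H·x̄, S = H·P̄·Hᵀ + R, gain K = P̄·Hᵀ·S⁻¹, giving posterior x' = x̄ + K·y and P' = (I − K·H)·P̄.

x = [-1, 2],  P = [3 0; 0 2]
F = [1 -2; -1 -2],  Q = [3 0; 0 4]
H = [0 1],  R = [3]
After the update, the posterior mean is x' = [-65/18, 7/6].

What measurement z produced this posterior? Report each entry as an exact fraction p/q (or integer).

x̄ = F·x = [-5, -3]
P̄ = F·P·Fᵀ + Q = [14 5; 5 15]
S = H·P̄·Hᵀ + R = [18]
K = P̄·Hᵀ·S⁻¹ = [5/18; 5/6]
x' − x̄ = [25/18, 25/6] = K·y
y = (KᵀK)⁻¹·Kᵀ·(x' − x̄) = [5]
z = y + H·x̄ = [5] + [-3] = [2]

z = [2]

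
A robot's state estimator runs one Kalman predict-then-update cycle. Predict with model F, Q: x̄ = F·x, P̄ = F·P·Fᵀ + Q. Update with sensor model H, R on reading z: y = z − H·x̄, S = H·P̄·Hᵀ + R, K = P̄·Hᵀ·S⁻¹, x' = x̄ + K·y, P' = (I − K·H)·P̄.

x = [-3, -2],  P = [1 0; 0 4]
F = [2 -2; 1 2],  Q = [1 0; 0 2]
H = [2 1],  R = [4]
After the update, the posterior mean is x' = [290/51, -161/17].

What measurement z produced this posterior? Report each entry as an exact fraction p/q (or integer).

z = [3]

x̄ = F·x = [-2, -7]
P̄ = F·P·Fᵀ + Q = [21 -14; -14 19]
S = H·P̄·Hᵀ + R = [51]
K = P̄·Hᵀ·S⁻¹ = [28/51; -3/17]
x' − x̄ = [392/51, -42/17] = K·y
y = (KᵀK)⁻¹·Kᵀ·(x' − x̄) = [14]
z = y + H·x̄ = [14] + [-11] = [3]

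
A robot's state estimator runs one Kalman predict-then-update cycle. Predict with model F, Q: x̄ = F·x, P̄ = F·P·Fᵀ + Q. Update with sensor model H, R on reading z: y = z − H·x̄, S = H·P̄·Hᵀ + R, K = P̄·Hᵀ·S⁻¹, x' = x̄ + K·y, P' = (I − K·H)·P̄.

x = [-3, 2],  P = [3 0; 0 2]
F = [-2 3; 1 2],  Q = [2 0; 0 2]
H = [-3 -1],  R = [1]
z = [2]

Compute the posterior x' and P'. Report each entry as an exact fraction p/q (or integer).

x̄ = F·x = [12, 1]
P̄ = F·P·Fᵀ + Q = [32 6; 6 13]
y = z − H·x̄ = [39]
S = H·P̄·Hᵀ + R = [338]
K = P̄·Hᵀ·S⁻¹ = [-51/169; -31/338]
x' = x̄ + K·y = [3/13, -67/26]
P' = (I − K·H)·P̄ = [206/169 -567/169; -567/169 3433/338]

x' = [3/13, -67/26]
P' = [206/169 -567/169; -567/169 3433/338]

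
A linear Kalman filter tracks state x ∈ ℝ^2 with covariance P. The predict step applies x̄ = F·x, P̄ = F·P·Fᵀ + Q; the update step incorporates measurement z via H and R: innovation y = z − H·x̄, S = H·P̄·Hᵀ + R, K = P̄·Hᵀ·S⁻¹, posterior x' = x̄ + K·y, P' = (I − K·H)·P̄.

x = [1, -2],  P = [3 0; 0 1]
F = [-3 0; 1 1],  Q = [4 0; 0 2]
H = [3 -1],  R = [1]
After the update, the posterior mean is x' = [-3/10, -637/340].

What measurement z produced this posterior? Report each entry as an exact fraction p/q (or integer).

z = [1]

x̄ = F·x = [-3, -1]
P̄ = F·P·Fᵀ + Q = [31 -9; -9 6]
S = H·P̄·Hᵀ + R = [340]
K = P̄·Hᵀ·S⁻¹ = [3/10; -33/340]
x' − x̄ = [27/10, -297/340] = K·y
y = (KᵀK)⁻¹·Kᵀ·(x' − x̄) = [9]
z = y + H·x̄ = [9] + [-8] = [1]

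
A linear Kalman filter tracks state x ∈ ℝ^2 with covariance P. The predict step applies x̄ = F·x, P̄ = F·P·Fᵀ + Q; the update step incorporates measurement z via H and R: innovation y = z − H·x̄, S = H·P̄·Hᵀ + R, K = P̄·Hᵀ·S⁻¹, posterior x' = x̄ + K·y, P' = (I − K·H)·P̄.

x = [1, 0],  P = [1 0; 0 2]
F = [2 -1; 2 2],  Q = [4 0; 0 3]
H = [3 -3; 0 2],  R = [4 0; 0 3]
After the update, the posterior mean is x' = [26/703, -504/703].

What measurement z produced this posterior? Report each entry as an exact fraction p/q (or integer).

x̄ = F·x = [2, 2]
P̄ = F·P·Fᵀ + Q = [10 0; 0 15]
S = H·P̄·Hᵀ + R = [229 -90; -90 63]
K = P̄·Hᵀ·S⁻¹ = [210/703 300/703; -15/703 940/2109]
x' − x̄ = [-1380/703, -1910/703] = K·y
y = (KᵀK)⁻¹·Kᵀ·(x' − x̄) = [2, -6]
z = y + H·x̄ = [2, -6] + [0, 4] = [2, -2]

z = [2, -2]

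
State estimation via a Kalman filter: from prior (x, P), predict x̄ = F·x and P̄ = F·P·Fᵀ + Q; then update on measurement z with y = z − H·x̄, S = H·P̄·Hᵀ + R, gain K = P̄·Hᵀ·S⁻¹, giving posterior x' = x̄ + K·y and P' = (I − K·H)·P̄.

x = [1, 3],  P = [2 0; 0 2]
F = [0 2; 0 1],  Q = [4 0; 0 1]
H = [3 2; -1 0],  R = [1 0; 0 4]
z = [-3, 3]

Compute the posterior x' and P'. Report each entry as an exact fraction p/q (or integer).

x' = [-81/64, 27/64]
P' = [23/48 -29/48; -29/48 47/48]

x̄ = F·x = [6, 3]
P̄ = F·P·Fᵀ + Q = [12 4; 4 3]
y = z − H·x̄ = [-27, 9]
S = H·P̄·Hᵀ + R = [169 -44; -44 16]
K = P̄·Hᵀ·S⁻¹ = [11/48 -23/192; 7/48 29/192]
x' = x̄ + K·y = [-81/64, 27/64]
P' = (I − K·H)·P̄ = [23/48 -29/48; -29/48 47/48]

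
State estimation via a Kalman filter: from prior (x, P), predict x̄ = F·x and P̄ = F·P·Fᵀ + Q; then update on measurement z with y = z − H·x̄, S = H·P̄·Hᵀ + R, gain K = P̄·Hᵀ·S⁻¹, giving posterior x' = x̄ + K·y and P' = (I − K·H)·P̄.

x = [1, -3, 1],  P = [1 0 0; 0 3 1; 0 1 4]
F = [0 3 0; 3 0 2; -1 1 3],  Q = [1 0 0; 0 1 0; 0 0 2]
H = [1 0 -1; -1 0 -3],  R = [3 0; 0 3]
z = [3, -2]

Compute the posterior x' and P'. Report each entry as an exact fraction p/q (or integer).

x̄ = F·x = [-9, 5, -1]
P̄ = F·P·Fᵀ + Q = [28 6 18; 6 26 23; 18 23 48]
y = z − H·x̄ = [11, -14]
S = H·P̄·Hᵀ + R = [43 80; 80 571]
K = P̄·Hᵀ·S⁻¹ = [4090/6051 -1442/6051; -3707/18153 -1865/18153; -1390/6051 -1522/6051]
x' = x̄ + K·y = [3573/2017, 25366/6051, -11/2017]
P' = (I − K·H)·P̄ = [3428/2017 -2314/6051 -662/2017; -2314/6051 269084/18153 1393/6051; -662/2017 1393/6051 728/2017]

x' = [3573/2017, 25366/6051, -11/2017]
P' = [3428/2017 -2314/6051 -662/2017; -2314/6051 269084/18153 1393/6051; -662/2017 1393/6051 728/2017]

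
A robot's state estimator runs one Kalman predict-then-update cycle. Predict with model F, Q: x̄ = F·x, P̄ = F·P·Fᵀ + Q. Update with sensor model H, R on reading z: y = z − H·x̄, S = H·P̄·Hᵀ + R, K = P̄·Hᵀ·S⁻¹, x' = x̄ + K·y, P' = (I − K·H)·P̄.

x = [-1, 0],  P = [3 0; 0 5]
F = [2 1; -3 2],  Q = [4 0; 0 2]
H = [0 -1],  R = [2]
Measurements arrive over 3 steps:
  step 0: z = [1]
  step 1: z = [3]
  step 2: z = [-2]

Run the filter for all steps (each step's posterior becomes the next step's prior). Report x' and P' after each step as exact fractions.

step 0: x̄ = F·x = [-2, 3]
step 0: P̄ = F·P·Fᵀ + Q = [21 -8; -8 49]
step 0: y = z − H·x̄ = [4]
step 0: S = H·P̄·Hᵀ + R = [51]
step 0: K = P̄·Hᵀ·S⁻¹ = [8/51; -49/51]
step 0: x' = x̄ + K·y = [-70/51, -43/51]
step 0: P' = (I − K·H)·P̄ = [1007/51 -16/51; -16/51 98/51]
step 1: x̄ = F·x = [-61/17, 124/51]
step 1: P̄ = F·P·Fᵀ + Q = [1422/17 -1954/17; -1954/17 9749/51]
step 1: y = z − H·x̄ = [277/51]
step 1: S = H·P̄·Hᵀ + R = [9851/51]
step 1: K = P̄·Hᵀ·S⁻¹ = [5862/9851; -9749/9851]
step 1: x' = x̄ + K·y = [-3509/9851, -28999/9851]
step 1: P' = (I − K·H)·P̄ = [150222/9851 -11724/9851; -11724/9851 19498/9851]
step 2: x̄ = F·x = [-36017/9851, -47471/9851]
step 2: P̄ = F·P·Fᵀ + Q = [612894/9851 -874060/9851; -874060/9851 1590380/9851]
step 2: y = z − H·x̄ = [-67173/9851]
step 2: S = H·P̄·Hᵀ + R = [1610082/9851]
step 2: K = P̄·Hᵀ·S⁻¹ = [437030/805041; -795190/805041]
step 2: x' = x̄ + K·y = [-1974479/268347, 514303/268347]
step 2: P' = (I − K·H)·P̄ = [11309954/805041 -874060/805041; -874060/805041 1590380/805041]

step 0: x' = [-70/51, -43/51], P' = [1007/51 -16/51; -16/51 98/51]
step 1: x' = [-3509/9851, -28999/9851], P' = [150222/9851 -11724/9851; -11724/9851 19498/9851]
step 2: x' = [-1974479/268347, 514303/268347], P' = [11309954/805041 -874060/805041; -874060/805041 1590380/805041]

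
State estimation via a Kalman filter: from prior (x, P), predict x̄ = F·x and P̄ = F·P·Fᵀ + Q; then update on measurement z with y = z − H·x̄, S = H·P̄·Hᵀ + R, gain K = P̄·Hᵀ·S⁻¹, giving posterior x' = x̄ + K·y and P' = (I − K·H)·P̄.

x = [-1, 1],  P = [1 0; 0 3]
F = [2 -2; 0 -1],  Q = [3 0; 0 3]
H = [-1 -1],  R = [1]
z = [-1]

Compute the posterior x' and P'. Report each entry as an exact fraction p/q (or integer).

x̄ = F·x = [-4, -1]
P̄ = F·P·Fᵀ + Q = [19 6; 6 6]
y = z − H·x̄ = [-6]
S = H·P̄·Hᵀ + R = [38]
K = P̄·Hᵀ·S⁻¹ = [-25/38; -6/19]
x' = x̄ + K·y = [-1/19, 17/19]
P' = (I − K·H)·P̄ = [97/38 -36/19; -36/19 42/19]

x' = [-1/19, 17/19]
P' = [97/38 -36/19; -36/19 42/19]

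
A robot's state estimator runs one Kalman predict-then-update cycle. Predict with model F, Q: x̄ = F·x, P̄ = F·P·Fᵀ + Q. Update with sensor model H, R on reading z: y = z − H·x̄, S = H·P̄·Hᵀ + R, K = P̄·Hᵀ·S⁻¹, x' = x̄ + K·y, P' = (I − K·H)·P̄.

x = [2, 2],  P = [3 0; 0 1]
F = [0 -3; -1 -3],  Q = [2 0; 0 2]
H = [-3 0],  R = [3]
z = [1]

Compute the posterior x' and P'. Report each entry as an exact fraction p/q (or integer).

x' = [-1/2, -7/2]
P' = [11/34 9/34; 9/34 233/34]

x̄ = F·x = [-6, -8]
P̄ = F·P·Fᵀ + Q = [11 9; 9 14]
y = z − H·x̄ = [-17]
S = H·P̄·Hᵀ + R = [102]
K = P̄·Hᵀ·S⁻¹ = [-11/34; -9/34]
x' = x̄ + K·y = [-1/2, -7/2]
P' = (I − K·H)·P̄ = [11/34 9/34; 9/34 233/34]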